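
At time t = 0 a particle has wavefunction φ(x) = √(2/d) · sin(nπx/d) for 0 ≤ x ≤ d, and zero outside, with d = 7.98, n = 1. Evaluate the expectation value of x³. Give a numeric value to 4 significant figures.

⟨x³⟩ = ∫ x³·|φ|² dx (integrals over the domain).
With sin²θ = (1 − cos2θ)/2 on 0 ≤ x ≤ d: ∫sin²(nπx/d) dx = d/2, ∫x·sin²(nπx/d) dx = d²/4, ∫x²·sin²(nπx/d) dx = d³·(1/6 − 1/(4n²π²)); higher powers xᵏ the same way, integrating xᵏ·cos(2nπx/d) by parts.
⟨x³⟩ = 88.426.

88.43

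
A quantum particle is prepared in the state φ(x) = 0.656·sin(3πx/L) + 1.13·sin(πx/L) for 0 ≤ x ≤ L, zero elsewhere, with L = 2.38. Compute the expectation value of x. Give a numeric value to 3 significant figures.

⟨x⟩ = ∫ x·|φ|² dx / ∫|φ|² dx (integrals over the domain).
On 0 ≤ x ≤ L (j ≠ l): ∫sin²(jπx/L) dx = L/2, ∫sin(jπx/L)·sin(lπx/L) dx = 0; diagonal moments ∫x·sin²(jπx/L) dx = L²/4, ∫x²·sin²(jπx/L) dx = L³·(1/6 − 1/(4j²π²)); cross terms ∫x·sin(jπx/L)·sin(lπx/L) dx = 0 for j + l even and −4jlL²/(π²(j² − l²)²) for j + l odd, ∫x²·sin(jπx/L)·sin(lπx/L) dx = (−1)^(j+l)·4jlL³/(π²(j² − l²)²); higher powers the same way via product-to-sum and parts.
State is unnormalized: ∫|φ|² dx = 2.0316, and ∫φ*·x·φ dx = 2.4176, so ⟨x⟩ = 2.4176 / 2.0316.
⟨x⟩ = 1.1900.

1.19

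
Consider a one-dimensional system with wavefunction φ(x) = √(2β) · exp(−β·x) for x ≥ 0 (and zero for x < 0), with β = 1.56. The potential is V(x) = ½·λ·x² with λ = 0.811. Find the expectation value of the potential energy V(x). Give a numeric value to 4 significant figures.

0.08331

⟨V⟩ = ∫ V(x)·|φ|² dx.
Every integrand reduces to terms xʲ·e^(−2βx) on [0, ∞); use ∫₀^∞ xʲ·e^(−2βx) dx = j!/(2β)^(j+1).
⟨V⟩ = 0.083313.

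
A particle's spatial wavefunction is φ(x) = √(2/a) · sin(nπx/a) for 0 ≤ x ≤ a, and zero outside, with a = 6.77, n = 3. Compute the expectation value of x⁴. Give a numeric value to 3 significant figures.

397.

⟨x⁴⟩ = ∫ x⁴·|φ|² dx (integrals over the domain).
With sin²θ = (1 − cos2θ)/2 on 0 ≤ x ≤ a: ∫sin²(nπx/a) dx = a/2, ∫x·sin²(nπx/a) dx = a²/4, ∫x²·sin²(nπx/a) dx = a³·(1/6 − 1/(4n²π²)); higher powers xᵏ the same way, integrating xᵏ·cos(2nπx/a) by parts.
⟨x⁴⟩ = 396.88.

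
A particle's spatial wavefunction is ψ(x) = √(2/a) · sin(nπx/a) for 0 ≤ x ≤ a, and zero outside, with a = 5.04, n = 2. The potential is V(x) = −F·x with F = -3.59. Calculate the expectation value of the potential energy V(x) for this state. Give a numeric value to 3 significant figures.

⟨V⟩ = ∫ V(x)·|ψ|² dx.
With sin²θ = (1 − cos2θ)/2 on 0 ≤ x ≤ a: ∫sin²(nπx/a) dx = a/2, ∫x·sin²(nπx/a) dx = a²/4, ∫x²·sin²(nπx/a) dx = a³·(1/6 − 1/(4n²π²)); higher powers xᵏ the same way, integrating xᵏ·cos(2nπx/a) by parts.
⟨V⟩ = 9.0468.

9.05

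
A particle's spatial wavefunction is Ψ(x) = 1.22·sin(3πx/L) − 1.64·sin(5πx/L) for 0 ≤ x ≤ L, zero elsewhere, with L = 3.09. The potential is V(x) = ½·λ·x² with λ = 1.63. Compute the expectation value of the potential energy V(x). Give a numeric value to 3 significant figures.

2.21

⟨V⟩ = ∫ V(x)·|Ψ|² dx / ∫|Ψ|² dx.
On 0 ≤ x ≤ L (j ≠ l): ∫sin²(jπx/L) dx = L/2, ∫sin(jπx/L)·sin(lπx/L) dx = 0; diagonal moments ∫x·sin²(jπx/L) dx = L²/4, ∫x²·sin²(jπx/L) dx = L³·(1/6 − 1/(4j²π²)); cross terms ∫x·sin(jπx/L)·sin(lπx/L) dx = 0 for j + l even and −4jlL²/(π²(j² − l²)²) for j + l odd, ∫x²·sin(jπx/L)·sin(lπx/L) dx = (−1)^(j+l)·4jlL³/(π²(j² − l²)²); higher powers the same way via product-to-sum and parts.
State is unnormalized: ∫|Ψ|² dx = 6.4550, and ∫Ψ*·V(x)·Ψ dx = 14.292, so ⟨V⟩ = 14.292 / 6.4550.
⟨V⟩ = 2.2142.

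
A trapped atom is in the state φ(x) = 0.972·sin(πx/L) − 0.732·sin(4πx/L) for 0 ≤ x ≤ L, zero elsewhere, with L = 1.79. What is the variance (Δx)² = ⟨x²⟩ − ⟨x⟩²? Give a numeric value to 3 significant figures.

0.159

Compute ⟨x⟩ and ⟨x²⟩ separately, then (Δx)² = ⟨x²⟩ − ⟨x⟩².
On 0 ≤ x ≤ L (j ≠ l): ∫sin²(jπx/L) dx = L/2, ∫sin(jπx/L)·sin(lπx/L) dx = 0; diagonal moments ∫x·sin²(jπx/L) dx = L²/4, ∫x²·sin²(jπx/L) dx = L³·(1/6 − 1/(4j²π²)); cross terms ∫x·sin(jπx/L)·sin(lπx/L) dx = 0 for j + l even and −4jlL²/(π²(j² − l²)²) for j + l odd, ∫x²·sin(jπx/L)·sin(lπx/L) dx = (−1)^(j+l)·4jlL³/(π²(j² − l²)²); higher powers the same way via product-to-sum and parts.
Normalization: ∫|φ|² dx = 1.3251.
⟨x⟩ = 0.91979 and ⟨x²⟩ = 1.0052.
(Δx)² = 1.0052 − (0.91979)² = 0.15914.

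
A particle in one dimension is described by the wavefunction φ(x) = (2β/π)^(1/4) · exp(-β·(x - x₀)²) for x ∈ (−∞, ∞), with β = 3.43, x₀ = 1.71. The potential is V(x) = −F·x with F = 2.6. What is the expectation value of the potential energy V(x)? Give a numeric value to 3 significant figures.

⟨V⟩ = ∫ V(x)·|φ|² dx.
Gaussian moments (u = x − x₀): ∫u^(2j)·e^(−2βu²) du = (2j−1)!!/(4β)^j · √(π/(2β)), odd powers integrate to 0; here √(π/(2β)) = 0.67673.
⟨V⟩ = -4.4460.

-4.45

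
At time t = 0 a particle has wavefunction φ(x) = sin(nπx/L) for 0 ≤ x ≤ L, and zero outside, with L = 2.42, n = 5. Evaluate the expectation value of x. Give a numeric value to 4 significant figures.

⟨x⟩ = ∫ x·|φ|² dx / ∫|φ|² dx (integrals over the domain).
With sin²θ = (1 − cos2θ)/2 on 0 ≤ x ≤ L: ∫sin²(nπx/L) dx = L/2, ∫x·sin²(nπx/L) dx = L²/4, ∫x²·sin²(nπx/L) dx = L³·(1/6 − 1/(4n²π²)); higher powers xᵏ the same way, integrating xᵏ·cos(2nπx/L) by parts.
State is unnormalized: ∫|φ|² dx = 1.2100, and ∫φ*·x·φ dx = 1.4641, so ⟨x⟩ = 1.4641 / 1.2100.
⟨x⟩ = 1.2100.

1.210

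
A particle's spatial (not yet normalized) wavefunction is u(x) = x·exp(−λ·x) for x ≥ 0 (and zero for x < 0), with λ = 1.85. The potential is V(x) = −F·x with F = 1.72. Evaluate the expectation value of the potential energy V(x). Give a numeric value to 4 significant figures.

⟨V⟩ = ∫ V(x)·|u|² dx / ∫|u|² dx.
Every integrand reduces to terms xʲ·e^(−2λx) on [0, ∞); use ∫₀^∞ xʲ·e^(−2λx) dx = j!/(2λ)^(j+1).
State is unnormalized: ∫|u|² dx = 0.039484, and ∫u*·V(x)·u dx = -0.055065, so ⟨V⟩ = -0.055065 / 0.039484.
⟨V⟩ = -1.3946.

-1.395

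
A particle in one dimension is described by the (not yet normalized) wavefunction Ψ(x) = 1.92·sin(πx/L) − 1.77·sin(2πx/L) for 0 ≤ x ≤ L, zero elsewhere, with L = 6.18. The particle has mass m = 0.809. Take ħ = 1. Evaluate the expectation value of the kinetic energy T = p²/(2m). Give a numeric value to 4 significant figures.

T = −(ħ²/2m) d²/dx², so ⟨T⟩ = −(ħ²/2m) ∫ Ψ*·Ψ'' dx / ∫|Ψ|² dx; with m = 0.809.
d²/dx² sin(jπx/L) = −(jπ/L)²·sin(jπx/L); on 0 ≤ x ≤ L, ∫sin²(jπx/L) dx = L/2 and ∫sin(jπx/L)·sin(lπx/L) dx = 0 for j ≠ l, so only diagonal terms survive in ∫|Ψ|² and ∫Ψ·Ψ″; ∫Ψ·Ψ′ dx = [Ψ²/2] between the walls = 0.
State is unnormalized: ∫|Ψ|² dx = 21.072, and ∫Ψ*·(−ħ²/2m · Ψ'') dx = 8.0039, so ⟨T⟩ = 8.0039 / 21.072.
⟨T⟩ = 0.37984.

0.3798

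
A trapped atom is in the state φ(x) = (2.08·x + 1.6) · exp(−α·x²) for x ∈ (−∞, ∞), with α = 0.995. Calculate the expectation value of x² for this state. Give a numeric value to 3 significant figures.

0.401

⟨x²⟩ = ∫ x²·|φ|² dx / ∫|φ|² dx (integrals over the domain).
Expand each integrand as polynomial × e^(−2αx²) and use ∫x^(2j)·e^(−2αx²) dx = (2j−1)!!/(4α)^j · √(π/(2α)), odd powers → 0; here √(π/(2α)) = 1.2565.
State is unnormalized: ∫|φ|² dx = 4.5824, and ∫φ*·x²·φ dx = 1.8377, so ⟨x²⟩ = 1.8377 / 4.5824.
⟨x²⟩ = 0.40104.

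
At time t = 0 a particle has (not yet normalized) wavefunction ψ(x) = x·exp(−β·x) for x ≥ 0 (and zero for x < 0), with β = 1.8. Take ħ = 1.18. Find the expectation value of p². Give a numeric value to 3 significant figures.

4.51

p² ψ = −ħ² d²ψ/dx²; ⟨p²⟩ = −ħ² ∫ ψ*·ψ'' dx / ∫|ψ|² dx.
Differentiate x·exp(−β·x) with the product rule; every integrand then reduces to terms xʲ·e^(−2βx) on [0, ∞), with ∫₀^∞ xʲ·e^(−2βx) dx = j!/(2β)^(j+1).
State is unnormalized: ∫|ψ|² dx = 0.042867, and ∫ψ*·(−ħ² ψ'') dx = 0.19339, so ⟨p²⟩ = 0.19339 / 0.042867.
⟨p²⟩ = 4.5114.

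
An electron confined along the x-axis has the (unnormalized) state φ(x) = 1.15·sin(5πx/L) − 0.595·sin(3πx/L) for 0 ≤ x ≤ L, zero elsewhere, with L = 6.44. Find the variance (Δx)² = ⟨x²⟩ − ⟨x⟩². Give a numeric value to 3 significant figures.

Compute ⟨x⟩ and ⟨x²⟩ separately, then (Δx)² = ⟨x²⟩ − ⟨x⟩².
On 0 ≤ x ≤ L (j ≠ l): ∫sin²(jπx/L) dx = L/2, ∫sin(jπx/L)·sin(lπx/L) dx = 0; diagonal moments ∫x·sin²(jπx/L) dx = L²/4, ∫x²·sin²(jπx/L) dx = L³·(1/6 − 1/(4j²π²)); cross terms ∫x·sin(jπx/L)·sin(lπx/L) dx = 0 for j + l even and −4jlL²/(π²(j² − l²)²) for j + l odd, ∫x²·sin(jπx/L)·sin(lπx/L) dx = (−1)^(j+l)·4jlL³/(π²(j² − l²)²); higher powers the same way via product-to-sum and parts.
Normalization: ∫|φ|² dx = 5.3984.
⟨x⟩ = 3.2200 and ⟨x²⟩ = 12.101.
(Δx)² = 12.101 − (3.2200)² = 1.7327.

1.73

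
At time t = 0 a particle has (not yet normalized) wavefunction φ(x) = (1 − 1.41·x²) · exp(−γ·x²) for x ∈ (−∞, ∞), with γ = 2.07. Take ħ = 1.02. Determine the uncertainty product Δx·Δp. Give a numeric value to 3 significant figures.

0.546

Δx = √(⟨x²⟩−⟨x⟩²), Δp = √(⟨p²⟩−⟨p⟩²).
Expand each integrand as polynomial × e^(−2γx²) and use ∫x^(2j)·e^(−2γx²) dx = (2j−1)!!/(4γ)^j · √(π/(2γ)), odd powers → 0; here √(π/(2γ)) = 0.87111. Differentiate with the product rule, d/dx e^(−γx²) = −2γx·e^(−γx²).
Normalization: ∫|φ|² dx = 0.65021.
⟨x⟩ = 0.0000, ⟨x²⟩ = 0.066864 ⇒ Δx = 0.25858.
⟨p⟩ = 0.0000, ⟨p²⟩ = 4.4536 ⇒ Δp = 2.1104.
Δx·Δp = 0.54570.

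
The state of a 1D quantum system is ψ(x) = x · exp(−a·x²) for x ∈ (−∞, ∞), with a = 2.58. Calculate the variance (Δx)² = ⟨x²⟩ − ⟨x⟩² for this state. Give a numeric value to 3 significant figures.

0.291

Compute ⟨x⟩ and ⟨x²⟩ separately, then (Δx)² = ⟨x²⟩ − ⟨x⟩².
Expand each integrand as polynomial × e^(−2ax²) and use ∫x^(2j)·e^(−2ax²) dx = (2j−1)!!/(4a)^j · √(π/(2a)), odd powers → 0; here √(π/(2a)) = 0.78028.
Normalization: ∫|ψ|² dx = 0.075608.
⟨x⟩ = 0.0000 and ⟨x²⟩ = 0.29070.
(Δx)² = 0.29070 − (0.0000)² = 0.29070.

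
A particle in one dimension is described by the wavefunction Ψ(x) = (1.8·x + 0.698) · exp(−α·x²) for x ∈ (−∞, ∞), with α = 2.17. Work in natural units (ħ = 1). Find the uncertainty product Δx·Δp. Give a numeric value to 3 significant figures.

0.643

Δx = √(⟨x²⟩−⟨x⟩²), Δp = √(⟨p²⟩−⟨p⟩²).
Expand each integrand as polynomial × e^(−2αx²) and use ∫x^(2j)·e^(−2αx²) dx = (2j−1)!!/(4α)^j · √(π/(2α)), odd powers → 0; here √(π/(2α)) = 0.85081. Differentiate with the product rule, d/dx e^(−αx²) = −2αx·e^(−αx²).
Normalization: ∫|Ψ|² dx = 0.73210.
⟨x⟩ = 0.33643, ⟨x²⟩ = 0.21516 ⇒ Δx = 0.31933.
⟨p⟩ = 0.0000, ⟨p²⟩ = 4.0527 ⇒ Δp = 2.0131.
Δx·Δp = 0.64286.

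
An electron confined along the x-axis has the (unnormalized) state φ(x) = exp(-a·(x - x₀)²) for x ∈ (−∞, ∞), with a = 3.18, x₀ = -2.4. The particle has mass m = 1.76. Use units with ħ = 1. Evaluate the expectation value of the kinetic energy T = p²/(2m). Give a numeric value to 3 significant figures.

0.903

T = −(ħ²/2m) d²/dx², so ⟨T⟩ = −(ħ²/2m) ∫ φ*·φ'' dx / ∫|φ|² dx; with m = 1.76.
Gaussian moments (u = x − x₀): ∫u^(2j)·e^(−2au²) du = (2j−1)!!/(4a)^j · √(π/(2a)), odd powers integrate to 0; here √(π/(2a)) = 0.70282. Derivatives: d/dx e^(−au²) = −2au·e^(−au²), d²/dx² e^(−au²) = (4a²u² − 2a)·e^(−au²).
State is unnormalized: ∫|φ|² dx = 0.70282, and ∫φ*·(−ħ²/2m · φ'') dx = 0.63494, so ⟨T⟩ = 0.63494 / 0.70282.
⟨T⟩ = 0.90341.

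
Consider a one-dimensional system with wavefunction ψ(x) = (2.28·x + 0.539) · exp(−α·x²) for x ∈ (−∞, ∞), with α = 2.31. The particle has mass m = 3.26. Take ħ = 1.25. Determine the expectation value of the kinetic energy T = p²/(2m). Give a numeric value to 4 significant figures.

T = −(ħ²/2m) d²/dx², so ⟨T⟩ = −(ħ²/2m) ∫ ψ*·ψ'' dx / ∫|ψ|² dx; with m = 3.26.
Expand each integrand as polynomial × e^(−2αx²) and use ∫x^(2j)·e^(−2αx²) dx = (2j−1)!!/(4α)^j · √(π/(2α)), odd powers → 0; here √(π/(2α)) = 0.82462. Differentiate with the product rule, d/dx e^(−αx²) = −2αx·e^(−αx²).
State is unnormalized: ∫|ψ|² dx = 0.70350, and ∫ψ*·(−ħ²/2m · ψ'') dx = 0.90309, so ⟨T⟩ = 0.90309 / 0.70350.
⟨T⟩ = 1.2837.

1.284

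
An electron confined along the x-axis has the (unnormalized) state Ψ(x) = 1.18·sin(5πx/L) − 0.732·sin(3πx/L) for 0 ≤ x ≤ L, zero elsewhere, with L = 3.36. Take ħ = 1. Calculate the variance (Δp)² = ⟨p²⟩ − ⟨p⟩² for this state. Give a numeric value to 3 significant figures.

Compute ⟨p⟩ and ⟨p²⟩ separately; (Δp)² = ⟨p²⟩ − ⟨p⟩².
d²/dx² sin(jπx/L) = −(jπ/L)²·sin(jπx/L); on 0 ≤ x ≤ L, ∫sin²(jπx/L) dx = L/2 and ∫sin(jπx/L)·sin(lπx/L) dx = 0 for j ≠ l, so only diagonal terms survive in ∫|Ψ|² and ∫Ψ·Ψ″; ∫Ψ·Ψ′ dx = [Ψ²/2] between the walls = 0.
Normalization: ∫|Ψ|² dx = 3.2394.
⟨p⟩ = 0.0000 and ⟨p²⟩ = 17.969.
(Δp)² = 17.969 − (0.0000)² = 17.969.

18.0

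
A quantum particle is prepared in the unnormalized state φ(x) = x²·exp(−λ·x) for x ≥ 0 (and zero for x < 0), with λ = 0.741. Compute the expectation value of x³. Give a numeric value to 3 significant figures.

⟨x³⟩ = ∫ x³·|φ|² dx / ∫|φ|² dx (integrals over the domain).
Every integrand reduces to terms xʲ·e^(−2λx) on [0, ∞); use ∫₀^∞ xʲ·e^(−2λx) dx = j!/(2λ)^(j+1).
State is unnormalized: ∫|φ|² dx = 3.3571, and ∫φ*·x³·φ dx = 216.59, so ⟨x³⟩ = 216.59 / 3.3571.
⟨x³⟩ = 64.517.

64.5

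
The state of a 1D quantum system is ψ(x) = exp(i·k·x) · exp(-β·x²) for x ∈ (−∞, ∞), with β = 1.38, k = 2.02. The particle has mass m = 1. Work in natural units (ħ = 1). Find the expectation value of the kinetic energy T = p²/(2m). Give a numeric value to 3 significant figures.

2.73

T = −(ħ²/2m) d²/dx², so ⟨T⟩ = −(ħ²/2m) ∫ ψ*·ψ'' dx / ∫|ψ|² dx; with m = 1.
Gaussian moments: ∫x^(2j)·e^(−2βx²) dx = (2j−1)!!/(4β)^j · √(π/(2β)), odd powers integrate to 0; here √(π/(2β)) = 1.0669. Derivatives: ψ′ = (ik − 2βx)·ψ, ψ″ = ((ik − 2βx)² − 2β)·ψ; the odd-in-x pieces drop out.
State is unnormalized: ∫|ψ|² dx = 1.0669, and ∫ψ*·(−ħ²/2m · ψ'') dx = 2.9128, so ⟨T⟩ = 2.9128 / 1.0669.
⟨T⟩ = 2.7302.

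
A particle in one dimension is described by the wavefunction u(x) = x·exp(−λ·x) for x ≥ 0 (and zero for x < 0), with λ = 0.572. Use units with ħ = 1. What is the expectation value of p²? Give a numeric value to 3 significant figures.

0.327

p² u = −ħ² d²u/dx²; ⟨p²⟩ = −ħ² ∫ u*·u'' dx / ∫|u|² dx.
Differentiate x·exp(−λ·x) with the product rule; every integrand then reduces to terms xʲ·e^(−2λx) on [0, ∞), with ∫₀^∞ xʲ·e^(−2λx) dx = j!/(2λ)^(j+1).
State is unnormalized: ∫|u|² dx = 1.3358, and ∫u*·(−ħ² u'') dx = 0.43706, so ⟨p²⟩ = 0.43706 / 1.3358.
⟨p²⟩ = 0.32718.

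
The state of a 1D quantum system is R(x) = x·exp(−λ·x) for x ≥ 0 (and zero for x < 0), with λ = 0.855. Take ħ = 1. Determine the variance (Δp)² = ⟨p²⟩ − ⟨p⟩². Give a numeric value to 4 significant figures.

0.7310

Compute ⟨p⟩ and ⟨p²⟩ separately; (Δp)² = ⟨p²⟩ − ⟨p⟩².
Differentiate x·exp(−λ·x) with the product rule; every integrand then reduces to terms xʲ·e^(−2λx) on [0, ∞), with ∫₀^∞ xʲ·e^(−2λx) dx = j!/(2λ)^(j+1).
Normalization: ∫|R|² dx = 0.39998.
⟨p⟩ = 0.0000 and ⟨p²⟩ = 0.73103.
(Δp)² = 0.73103 − (0.0000)² = 0.73103.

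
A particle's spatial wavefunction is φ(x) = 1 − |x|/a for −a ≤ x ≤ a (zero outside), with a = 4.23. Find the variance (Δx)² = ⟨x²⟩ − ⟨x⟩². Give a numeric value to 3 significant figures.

1.79

Compute ⟨x⟩ and ⟨x²⟩ separately, then (Δx)² = ⟨x²⟩ − ⟨x⟩².
φ is even, so ∫ over [−a, a] = 2∫₀ᵃ with φ = 1 − x/a there: ∫₀ᵃ (1 − x/a)² dx = a/3, ∫₀ᵃ x²(1 − x/a)² dx = a³/30, ∫₀ᵃ x⁴(1 − x/a)² dx = a⁵/105.
Normalization: ∫|φ|² dx = 2.8200.
⟨x⟩ = 0.0000 and ⟨x²⟩ = 1.7893.
(Δx)² = 1.7893 − (0.0000)² = 1.7893.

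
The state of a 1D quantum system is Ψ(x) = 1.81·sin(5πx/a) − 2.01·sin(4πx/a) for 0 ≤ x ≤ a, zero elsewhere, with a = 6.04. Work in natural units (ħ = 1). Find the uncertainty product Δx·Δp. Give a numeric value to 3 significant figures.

2.85

Δx = √(⟨x²⟩−⟨x⟩²), Δp = √(⟨p²⟩−⟨p⟩²).
On 0 ≤ x ≤ a (j ≠ l): ∫sin²(jπx/a) dx = a/2, ∫sin(jπx/a)·sin(lπx/a) dx = 0; diagonal moments ∫x·sin²(jπx/a) dx = a²/4, ∫x²·sin²(jπx/a) dx = a³·(1/6 − 1/(4j²π²)); cross terms ∫x·sin(jπx/a)·sin(lπx/a) dx = 0 for j + l even and −4jla²/(π²(j² − l²)²) for j + l odd, ∫x²·sin(jπx/a)·sin(lπx/a) dx = (−1)^(j+l)·4jla³/(π²(j² − l²)²); higher powers the same way via product-to-sum and parts. d²/dx² sin(jπx/a) = −(jπ/a)²·sin(jπx/a); on 0 ≤ x ≤ a, ∫sin²(jπx/a) dx = a/2 and ∫sin(jπx/a)·sin(lπx/a) dx = 0 for j ≠ l, so only diagonal terms survive in ∫|Ψ|² and ∫Ψ·Ψ″; ∫Ψ·Ψ′ dx = [Ψ²/2] between the walls = 0.
Normalization: ∫|Ψ|² dx = 22.095.
⟨x⟩ = 4.2222, ⟨x²⟩ = 19.325 ⇒ Δx = 1.2239.
⟨p⟩ = 0.0000, ⟨p²⟩ = 5.4189 ⇒ Δp = 2.3278.
Δx·Δp = 2.8490.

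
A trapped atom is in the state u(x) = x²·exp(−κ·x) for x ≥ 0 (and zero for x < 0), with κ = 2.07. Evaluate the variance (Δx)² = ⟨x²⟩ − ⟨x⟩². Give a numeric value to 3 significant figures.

Compute ⟨x⟩ and ⟨x²⟩ separately, then (Δx)² = ⟨x²⟩ − ⟨x⟩².
Every integrand reduces to terms xʲ·e^(−2κx) on [0, ∞); use ∫₀^∞ xʲ·e^(−2κx) dx = j!/(2κ)^(j+1).
Normalization: ∫|u|² dx = 0.019734.
⟨x⟩ = 1.2077 and ⟨x²⟩ = 1.7503.
(Δx)² = 1.7503 − (1.2077)² = 0.29172.

0.292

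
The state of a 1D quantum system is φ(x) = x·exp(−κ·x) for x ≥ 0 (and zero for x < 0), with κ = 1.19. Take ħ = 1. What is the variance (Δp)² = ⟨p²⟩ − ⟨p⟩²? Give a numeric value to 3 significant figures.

Compute ⟨p⟩ and ⟨p²⟩ separately; (Δp)² = ⟨p²⟩ − ⟨p⟩².
Differentiate x·exp(−κ·x) with the product rule; every integrand then reduces to terms xʲ·e^(−2κx) on [0, ∞), with ∫₀^∞ xʲ·e^(−2κx) dx = j!/(2κ)^(j+1).
Normalization: ∫|φ|² dx = 0.14835.
⟨p⟩ = 0.0000 and ⟨p²⟩ = 1.4161.
(Δp)² = 1.4161 − (0.0000)² = 1.4161.

1.42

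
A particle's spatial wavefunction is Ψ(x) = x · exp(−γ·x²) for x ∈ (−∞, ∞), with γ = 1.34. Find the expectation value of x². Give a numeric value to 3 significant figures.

⟨x²⟩ = ∫ x²·|Ψ|² dx / ∫|Ψ|² dx (integrals over the domain).
Expand each integrand as polynomial × e^(−2γx²) and use ∫x^(2j)·e^(−2γx²) dx = (2j−1)!!/(4γ)^j · √(π/(2γ)), odd powers → 0; here √(π/(2γ)) = 1.0827.
State is unnormalized: ∫|Ψ|² dx = 0.20200, and ∫Ψ*·x²·Ψ dx = 0.11306, so ⟨x²⟩ = 0.11306 / 0.20200.
⟨x²⟩ = 0.55970.

0.560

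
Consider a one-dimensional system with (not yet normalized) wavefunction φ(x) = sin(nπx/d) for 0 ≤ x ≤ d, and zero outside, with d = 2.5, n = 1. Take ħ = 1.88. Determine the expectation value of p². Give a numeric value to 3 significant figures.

5.58

p² φ = −ħ² d²φ/dx²; ⟨p²⟩ = −ħ² ∫ φ*·φ'' dx / ∫|φ|² dx.
d/dx sin(nπx/d) = (nπ/d)·cos(nπx/d) and d²/dx² sin(nπx/d) = −(nπ/d)²·sin(nπx/d); on 0 ≤ x ≤ d, ∫sin²(nπx/d) dx = d/2 and ∫sin(nπx/d)·cos(nπx/d) dx = 0.
State is unnormalized: ∫|φ|² dx = 1.2500, and ∫φ*·(−ħ² φ'') dx = 6.9766, so ⟨p²⟩ = 6.9766 / 1.2500.
⟨p²⟩ = 5.5813.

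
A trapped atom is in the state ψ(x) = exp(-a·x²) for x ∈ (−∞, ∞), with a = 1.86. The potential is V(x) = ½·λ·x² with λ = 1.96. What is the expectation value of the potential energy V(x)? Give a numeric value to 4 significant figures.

0.1317

⟨V⟩ = ∫ V(x)·|ψ|² dx / ∫|ψ|² dx.
Gaussian moments: ∫x^(2j)·e^(−2ax²) dx = (2j−1)!!/(4a)^j · √(π/(2a)), odd powers integrate to 0; here √(π/(2a)) = 0.91897.
State is unnormalized: ∫|ψ|² dx = 0.91897, and ∫ψ*·V(x)·ψ dx = 0.12105, so ⟨V⟩ = 0.12105 / 0.91897.
⟨V⟩ = 0.13172.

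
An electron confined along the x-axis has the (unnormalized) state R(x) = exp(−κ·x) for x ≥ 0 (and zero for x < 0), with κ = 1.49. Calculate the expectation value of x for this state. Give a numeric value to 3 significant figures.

0.336

⟨x⟩ = ∫ x·|R|² dx / ∫|R|² dx (integrals over the domain).
Every integrand reduces to terms xʲ·e^(−2κx) on [0, ∞); use ∫₀^∞ xʲ·e^(−2κx) dx = j!/(2κ)^(j+1).
State is unnormalized: ∫|R|² dx = 0.33557, and ∫R*·x·R dx = 0.11261, so ⟨x⟩ = 0.11261 / 0.33557.
⟨x⟩ = 0.33557.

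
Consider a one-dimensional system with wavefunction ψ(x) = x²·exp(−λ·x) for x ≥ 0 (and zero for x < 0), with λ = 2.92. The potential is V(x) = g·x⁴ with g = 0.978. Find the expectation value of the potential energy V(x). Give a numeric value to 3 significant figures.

1.41

⟨V⟩ = ∫ V(x)·|ψ|² dx / ∫|ψ|² dx.
Every integrand reduces to terms xʲ·e^(−2λx) on [0, ∞); use ∫₀^∞ xʲ·e^(−2λx) dx = j!/(2λ)^(j+1).
State is unnormalized: ∫|ψ|² dx = 0.0035330, and ∫ψ*·V(x)·ψ dx = 0.0049905, so ⟨V⟩ = 0.0049905 / 0.0035330.
⟨V⟩ = 1.4125.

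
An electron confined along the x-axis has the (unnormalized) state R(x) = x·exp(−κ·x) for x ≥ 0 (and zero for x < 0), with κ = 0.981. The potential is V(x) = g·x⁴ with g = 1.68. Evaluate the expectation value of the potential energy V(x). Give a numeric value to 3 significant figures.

40.8

⟨V⟩ = ∫ V(x)·|R|² dx / ∫|R|² dx.
Every integrand reduces to terms xʲ·e^(−2κx) on [0, ∞); use ∫₀^∞ xʲ·e^(−2κx) dx = j!/(2κ)^(j+1).
State is unnormalized: ∫|R|² dx = 0.26481, and ∫R*·V(x)·R dx = 10.808, so ⟨V⟩ = 10.808 / 0.26481.
⟨V⟩ = 40.815.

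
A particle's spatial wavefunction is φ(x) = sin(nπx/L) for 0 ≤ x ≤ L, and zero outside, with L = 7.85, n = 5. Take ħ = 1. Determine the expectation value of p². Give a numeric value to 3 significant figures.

p² φ = −ħ² d²φ/dx²; ⟨p²⟩ = −ħ² ∫ φ*·φ'' dx / ∫|φ|² dx.
d/dx sin(nπx/L) = (nπ/L)·cos(nπx/L) and d²/dx² sin(nπx/L) = −(nπ/L)²·sin(nπx/L); on 0 ≤ x ≤ L, ∫sin²(nπx/L) dx = L/2 and ∫sin(nπx/L)·cos(nπx/L) dx = 0.
State is unnormalized: ∫|φ|² dx = 3.9250, and ∫φ*·(−ħ² φ'') dx = 15.716, so ⟨p²⟩ = 15.716 / 3.9250.
⟨p²⟩ = 4.0041.

4.00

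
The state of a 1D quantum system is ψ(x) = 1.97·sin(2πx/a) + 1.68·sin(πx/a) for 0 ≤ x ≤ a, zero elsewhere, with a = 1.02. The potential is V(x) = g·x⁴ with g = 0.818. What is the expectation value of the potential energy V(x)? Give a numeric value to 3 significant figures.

0.0303

⟨V⟩ = ∫ V(x)·|ψ|² dx / ∫|ψ|² dx.
On 0 ≤ x ≤ a (j ≠ l): ∫sin²(jπx/a) dx = a/2, ∫sin(jπx/a)·sin(lπx/a) dx = 0; diagonal moments ∫x·sin²(jπx/a) dx = a²/4, ∫x²·sin²(jπx/a) dx = a³·(1/6 − 1/(4j²π²)); cross terms ∫x·sin(jπx/a)·sin(lπx/a) dx = 0 for j + l even and −4jla²/(π²(j² − l²)²) for j + l odd, ∫x²·sin(jπx/a)·sin(lπx/a) dx = (−1)^(j+l)·4jla³/(π²(j² − l²)²); higher powers the same way via product-to-sum and parts.
State is unnormalized: ∫|ψ|² dx = 3.4187, and ∫ψ*·V(x)·ψ dx = 0.10374, so ⟨V⟩ = 0.10374 / 3.4187.
⟨V⟩ = 0.030344.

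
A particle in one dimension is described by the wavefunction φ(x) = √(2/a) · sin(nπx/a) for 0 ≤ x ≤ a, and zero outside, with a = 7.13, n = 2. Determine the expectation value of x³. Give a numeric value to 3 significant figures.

⟨x³⟩ = ∫ x³·|φ|² dx (integrals over the domain).
With sin²θ = (1 − cos2θ)/2 on 0 ≤ x ≤ a: ∫sin²(nπx/a) dx = a/2, ∫x·sin²(nπx/a) dx = a²/4, ∫x²·sin²(nπx/a) dx = a³·(1/6 − 1/(4n²π²)); higher powers xᵏ the same way, integrating xᵏ·cos(2nπx/a) by parts.
⟨x³⟩ = 83.731.

83.7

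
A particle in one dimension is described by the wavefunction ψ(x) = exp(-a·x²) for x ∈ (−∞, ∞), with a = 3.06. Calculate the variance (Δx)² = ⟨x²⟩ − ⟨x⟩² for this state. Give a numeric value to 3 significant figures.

0.0817

Compute ⟨x⟩ and ⟨x²⟩ separately, then (Δx)² = ⟨x²⟩ − ⟨x⟩².
Gaussian moments: ∫x^(2j)·e^(−2ax²) dx = (2j−1)!!/(4a)^j · √(π/(2a)), odd powers integrate to 0; here √(π/(2a)) = 0.71647.
Normalization: ∫|ψ|² dx = 0.71647.
⟨x⟩ = 0.0000 and ⟨x²⟩ = 0.081699.
(Δx)² = 0.081699 − (0.0000)² = 0.081699.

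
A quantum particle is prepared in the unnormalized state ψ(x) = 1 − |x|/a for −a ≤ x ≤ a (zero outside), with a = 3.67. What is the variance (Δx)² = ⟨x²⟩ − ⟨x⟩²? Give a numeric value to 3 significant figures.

1.35

Compute ⟨x⟩ and ⟨x²⟩ separately, then (Δx)² = ⟨x²⟩ − ⟨x⟩².
ψ is even, so ∫ over [−a, a] = 2∫₀ᵃ with ψ = 1 − x/a there: ∫₀ᵃ (1 − x/a)² dx = a/3, ∫₀ᵃ x²(1 − x/a)² dx = a³/30, ∫₀ᵃ x⁴(1 − x/a)² dx = a⁵/105.
Normalization: ∫|ψ|² dx = 2.4467.
⟨x⟩ = 0.0000 and ⟨x²⟩ = 1.3469.
(Δx)² = 1.3469 − (0.0000)² = 1.3469.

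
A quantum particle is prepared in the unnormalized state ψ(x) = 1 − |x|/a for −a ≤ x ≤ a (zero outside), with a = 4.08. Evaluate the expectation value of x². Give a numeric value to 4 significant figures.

⟨x²⟩ = ∫ x²·|ψ|² dx / ∫|ψ|² dx (integrals over the domain).
ψ is even, so ∫ over [−a, a] = 2∫₀ᵃ with ψ = 1 − x/a there: ∫₀ᵃ (1 − x/a)² dx = a/3, ∫₀ᵃ x²(1 − x/a)² dx = a³/30, ∫₀ᵃ x⁴(1 − x/a)² dx = a⁵/105.
State is unnormalized: ∫|ψ|² dx = 2.7200, and ∫ψ*·x²·ψ dx = 4.5278, so ⟨x²⟩ = 4.5278 / 2.7200.
⟨x²⟩ = 1.6646.

1.665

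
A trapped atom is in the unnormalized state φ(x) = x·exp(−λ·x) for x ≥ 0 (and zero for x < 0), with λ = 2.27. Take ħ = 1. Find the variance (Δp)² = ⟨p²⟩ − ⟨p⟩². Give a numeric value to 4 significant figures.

5.153

Compute ⟨p⟩ and ⟨p²⟩ separately; (Δp)² = ⟨p²⟩ − ⟨p⟩².
Differentiate x·exp(−λ·x) with the product rule; every integrand then reduces to terms xʲ·e^(−2λx) on [0, ∞), with ∫₀^∞ xʲ·e^(−2λx) dx = j!/(2λ)^(j+1).
Normalization: ∫|φ|² dx = 0.021373.
⟨p⟩ = 0.0000 and ⟨p²⟩ = 5.1529.
(Δp)² = 5.1529 − (0.0000)² = 5.1529.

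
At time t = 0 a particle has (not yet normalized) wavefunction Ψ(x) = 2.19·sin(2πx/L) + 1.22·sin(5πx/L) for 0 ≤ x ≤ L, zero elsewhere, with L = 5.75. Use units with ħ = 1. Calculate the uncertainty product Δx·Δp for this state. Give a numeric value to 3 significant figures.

Δx = √(⟨x²⟩−⟨x⟩²), Δp = √(⟨p²⟩−⟨p⟩²).
On 0 ≤ x ≤ L (j ≠ l): ∫sin²(jπx/L) dx = L/2, ∫sin(jπx/L)·sin(lπx/L) dx = 0; diagonal moments ∫x·sin²(jπx/L) dx = L²/4, ∫x²·sin²(jπx/L) dx = L³·(1/6 − 1/(4j²π²)); cross terms ∫x·sin(jπx/L)·sin(lπx/L) dx = 0 for j + l even and −4jlL²/(π²(j² − l²)²) for j + l odd, ∫x²·sin(jπx/L)·sin(lπx/L) dx = (−1)^(j+l)·4jlL³/(π²(j² − l²)²); higher powers the same way via product-to-sum and parts. d²/dx² sin(jπx/L) = −(jπ/L)²·sin(jπx/L); on 0 ≤ x ≤ L, ∫sin²(jπx/L) dx = L/2 and ∫sin(jπx/L)·sin(lπx/L) dx = 0 for j ≠ l, so only diagonal terms survive in ∫|Ψ|² and ∫Ψ·Ψ″; ∫Ψ·Ψ′ dx = [Ψ²/2] between the walls = 0.
Normalization: ∫|Ψ|² dx = 18.068.
⟨x⟩ = 2.7851, ⟨x²⟩ = 10.169 ⇒ Δx = 1.5530.
⟨p⟩ = 0.0000, ⟨p²⟩ = 2.6787 ⇒ Δp = 1.6367.
Δx·Δp = 2.5417.

2.54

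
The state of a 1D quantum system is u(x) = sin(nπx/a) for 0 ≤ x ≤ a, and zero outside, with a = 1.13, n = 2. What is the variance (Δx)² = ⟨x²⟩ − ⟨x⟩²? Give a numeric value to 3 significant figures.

0.0902

Compute ⟨x⟩ and ⟨x²⟩ separately, then (Δx)² = ⟨x²⟩ − ⟨x⟩².
With sin²θ = (1 − cos2θ)/2 on 0 ≤ x ≤ a: ∫sin²(nπx/a) dx = a/2, ∫x·sin²(nπx/a) dx = a²/4, ∫x²·sin²(nπx/a) dx = a³·(1/6 − 1/(4n²π²)); higher powers xᵏ the same way, integrating xᵏ·cos(2nπx/a) by parts.
Normalization: ∫|u|² dx = 0.56500.
⟨x⟩ = 0.56500 and ⟨x²⟩ = 0.40946.
(Δx)² = 0.40946 − (0.56500)² = 0.090236.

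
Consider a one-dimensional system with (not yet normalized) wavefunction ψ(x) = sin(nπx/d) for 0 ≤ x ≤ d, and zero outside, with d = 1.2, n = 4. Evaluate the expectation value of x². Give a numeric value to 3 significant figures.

0.475

⟨x²⟩ = ∫ x²·|ψ|² dx / ∫|ψ|² dx (integrals over the domain).
With sin²θ = (1 − cos2θ)/2 on 0 ≤ x ≤ d: ∫sin²(nπx/d) dx = d/2, ∫x·sin²(nπx/d) dx = d²/4, ∫x²·sin²(nπx/d) dx = d³·(1/6 − 1/(4n²π²)); higher powers xᵏ the same way, integrating xᵏ·cos(2nπx/d) by parts.
State is unnormalized: ∫|ψ|² dx = 0.60000, and ∫ψ*·x²·ψ dx = 0.28526, so ⟨x²⟩ = 0.28526 / 0.60000.
⟨x²⟩ = 0.47544.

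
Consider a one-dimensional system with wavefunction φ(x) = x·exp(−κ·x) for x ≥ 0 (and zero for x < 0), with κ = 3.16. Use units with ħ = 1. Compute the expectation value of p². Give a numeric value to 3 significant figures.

p² φ = −ħ² d²φ/dx²; ⟨p²⟩ = −ħ² ∫ φ*·φ'' dx / ∫|φ|² dx.
Differentiate x·exp(−κ·x) with the product rule; every integrand then reduces to terms xʲ·e^(−2κx) on [0, ∞), with ∫₀^∞ xʲ·e^(−2κx) dx = j!/(2κ)^(j+1).
State is unnormalized: ∫|φ|² dx = 0.0079228, and ∫φ*·(−ħ² φ'') dx = 0.079114, so ⟨p²⟩ = 0.079114 / 0.0079228.
⟨p²⟩ = 9.9856.

9.99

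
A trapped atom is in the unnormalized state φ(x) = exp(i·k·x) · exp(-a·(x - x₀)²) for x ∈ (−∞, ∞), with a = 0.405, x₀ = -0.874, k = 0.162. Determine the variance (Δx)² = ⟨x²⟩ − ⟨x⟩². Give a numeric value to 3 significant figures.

0.617

Compute ⟨x⟩ and ⟨x²⟩ separately, then (Δx)² = ⟨x²⟩ − ⟨x⟩².
Gaussian moments (u = x − x₀): ∫u^(2j)·e^(−2au²) du = (2j−1)!!/(4a)^j · √(π/(2a)), odd powers integrate to 0; here √(π/(2a)) = 1.9694.
Normalization: ∫|φ|² dx = 1.9694.
⟨x⟩ = -0.87400 and ⟨x²⟩ = 1.3812.
(Δx)² = 1.3812 − (-0.87400)² = 0.61728.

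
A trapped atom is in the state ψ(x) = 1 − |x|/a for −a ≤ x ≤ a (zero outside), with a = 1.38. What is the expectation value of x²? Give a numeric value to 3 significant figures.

0.190

⟨x²⟩ = ∫ x²·|ψ|² dx / ∫|ψ|² dx (integrals over the domain).
ψ is even, so ∫ over [−a, a] = 2∫₀ᵃ with ψ = 1 − x/a there: ∫₀ᵃ (1 − x/a)² dx = a/3, ∫₀ᵃ x²(1 − x/a)² dx = a³/30, ∫₀ᵃ x⁴(1 − x/a)² dx = a⁵/105.
State is unnormalized: ∫|ψ|² dx = 0.92000, and ∫ψ*·x²·ψ dx = 0.17520, so ⟨x²⟩ = 0.17520 / 0.92000.
⟨x²⟩ = 0.19044.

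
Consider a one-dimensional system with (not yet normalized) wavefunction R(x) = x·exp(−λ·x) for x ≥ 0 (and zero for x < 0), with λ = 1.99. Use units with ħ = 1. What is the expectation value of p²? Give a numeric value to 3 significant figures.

3.96

p² R = −ħ² d²R/dx²; ⟨p²⟩ = −ħ² ∫ R*·R'' dx / ∫|R|² dx.
Differentiate x·exp(−λ·x) with the product rule; every integrand then reduces to terms xʲ·e^(−2λx) on [0, ∞), with ∫₀^∞ xʲ·e^(−2λx) dx = j!/(2λ)^(j+1).
State is unnormalized: ∫|R|² dx = 0.031723, and ∫R*·(−ħ² R'') dx = 0.12563, so ⟨p²⟩ = 0.12563 / 0.031723.
⟨p²⟩ = 3.9601.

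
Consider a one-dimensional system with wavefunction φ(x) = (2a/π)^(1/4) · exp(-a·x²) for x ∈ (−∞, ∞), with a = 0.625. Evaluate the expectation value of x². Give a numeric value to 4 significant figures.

⟨x²⟩ = ∫ x²·|φ|² dx (integrals over the domain).
Gaussian moments: ∫x^(2j)·e^(−2ax²) dx = (2j−1)!!/(4a)^j · √(π/(2a)), odd powers integrate to 0; here √(π/(2a)) = 1.5853.
⟨x²⟩ = 0.40000.

0.4000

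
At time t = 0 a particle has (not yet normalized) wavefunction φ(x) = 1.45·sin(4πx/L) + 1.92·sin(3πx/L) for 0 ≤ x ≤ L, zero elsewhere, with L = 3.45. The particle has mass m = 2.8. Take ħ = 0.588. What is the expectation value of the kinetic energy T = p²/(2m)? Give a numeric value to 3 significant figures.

0.591

T = −(ħ²/2m) d²/dx², so ⟨T⟩ = −(ħ²/2m) ∫ φ*·φ'' dx / ∫|φ|² dx; with m = 2.8.
d²/dx² sin(jπx/L) = −(jπ/L)²·sin(jπx/L); on 0 ≤ x ≤ L, ∫sin²(jπx/L) dx = L/2 and ∫sin(jπx/L)·sin(lπx/L) dx = 0 for j ≠ l, so only diagonal terms survive in ∫|φ|² and ∫φ·φ″; ∫φ·φ′ dx = [φ²/2] between the walls = 0.
State is unnormalized: ∫|φ|² dx = 9.9859, and ∫φ*·(−ħ²/2m · φ'') dx = 5.9008, so ⟨T⟩ = 5.9008 / 9.9859.
⟨T⟩ = 0.59091.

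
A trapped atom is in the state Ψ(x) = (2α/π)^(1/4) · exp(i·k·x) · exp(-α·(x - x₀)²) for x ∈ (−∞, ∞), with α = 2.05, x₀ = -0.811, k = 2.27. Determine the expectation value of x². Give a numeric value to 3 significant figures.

0.780

⟨x²⟩ = ∫ x²·|Ψ|² dx (integrals over the domain).
Gaussian moments (u = x − x₀): ∫u^(2j)·e^(−2αu²) du = (2j−1)!!/(4α)^j · √(π/(2α)), odd powers integrate to 0; here √(π/(2α)) = 0.87535.
⟨x²⟩ = 0.77967.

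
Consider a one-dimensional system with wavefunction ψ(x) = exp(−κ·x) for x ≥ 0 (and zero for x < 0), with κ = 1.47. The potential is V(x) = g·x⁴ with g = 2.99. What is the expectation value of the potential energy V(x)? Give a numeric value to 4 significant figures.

0.9605

⟨V⟩ = ∫ V(x)·|ψ|² dx / ∫|ψ|² dx.
Every integrand reduces to terms xʲ·e^(−2κx) on [0, ∞); use ∫₀^∞ xʲ·e^(−2κx) dx = j!/(2κ)^(j+1).
State is unnormalized: ∫|ψ|² dx = 0.34014, and ∫ψ*·V(x)·ψ dx = 0.32670, so ⟨V⟩ = 0.32670 / 0.34014.
⟨V⟩ = 0.96049.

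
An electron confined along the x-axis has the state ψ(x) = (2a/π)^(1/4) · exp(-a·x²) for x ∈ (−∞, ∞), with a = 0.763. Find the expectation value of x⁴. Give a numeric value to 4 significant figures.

0.3221

⟨x⁴⟩ = ∫ x⁴·|ψ|² dx (integrals over the domain).
Gaussian moments: ∫x^(2j)·e^(−2ax²) dx = (2j−1)!!/(4a)^j · √(π/(2a)), odd powers integrate to 0; here √(π/(2a)) = 1.4348.
⟨x⁴⟩ = 0.32207.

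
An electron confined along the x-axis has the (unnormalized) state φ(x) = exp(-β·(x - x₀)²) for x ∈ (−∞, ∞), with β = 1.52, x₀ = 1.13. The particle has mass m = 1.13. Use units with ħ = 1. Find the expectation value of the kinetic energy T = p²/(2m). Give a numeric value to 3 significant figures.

T = −(ħ²/2m) d²/dx², so ⟨T⟩ = −(ħ²/2m) ∫ φ*·φ'' dx / ∫|φ|² dx; with m = 1.13.
Gaussian moments (u = x − x₀): ∫u^(2j)·e^(−2βu²) du = (2j−1)!!/(4β)^j · √(π/(2β)), odd powers integrate to 0; here √(π/(2β)) = 1.0166. Derivatives: d/dx e^(−βu²) = −2βu·e^(−βu²), d²/dx² e^(−βu²) = (4β²u² − 2β)·e^(−βu²).
State is unnormalized: ∫|φ|² dx = 1.0166, and ∫φ*·(−ħ²/2m · φ'') dx = 0.68371, so ⟨T⟩ = 0.68371 / 1.0166.
⟨T⟩ = 0.67257.

0.673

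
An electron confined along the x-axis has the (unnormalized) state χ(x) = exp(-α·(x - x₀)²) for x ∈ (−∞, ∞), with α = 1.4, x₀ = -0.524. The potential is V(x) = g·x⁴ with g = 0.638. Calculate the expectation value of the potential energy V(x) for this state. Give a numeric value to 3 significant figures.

⟨V⟩ = ∫ V(x)·|χ|² dx / ∫|χ|² dx.
Gaussian moments (u = x − x₀): ∫u^(2j)·e^(−2αu²) du = (2j−1)!!/(4α)^j · √(π/(2α)), odd powers integrate to 0; here √(π/(2α)) = 1.0592.
State is unnormalized: ∫|χ|² dx = 1.0592, and ∫χ*·V(x)·χ dx = 0.31441, so ⟨V⟩ = 0.31441 / 1.0592.
⟨V⟩ = 0.29683.

0.297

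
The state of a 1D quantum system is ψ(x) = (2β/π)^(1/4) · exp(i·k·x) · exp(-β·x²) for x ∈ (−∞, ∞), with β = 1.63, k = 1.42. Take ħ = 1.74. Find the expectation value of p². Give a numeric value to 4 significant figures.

11.04

p² ψ = −ħ² d²ψ/dx²; ⟨p²⟩ = −ħ² ∫ ψ*·ψ'' dx.
Gaussian moments: ∫x^(2j)·e^(−2βx²) dx = (2j−1)!!/(4β)^j · √(π/(2β)), odd powers integrate to 0; here √(π/(2β)) = 0.98167. Derivatives: ψ′ = (ik − 2βx)·ψ, ψ″ = ((ik − 2βx)² − 2β)·ψ; the odd-in-x pieces drop out.
⟨p²⟩ = 11.040.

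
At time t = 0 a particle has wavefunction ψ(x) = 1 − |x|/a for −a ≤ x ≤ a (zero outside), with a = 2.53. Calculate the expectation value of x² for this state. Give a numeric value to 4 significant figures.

0.6401

⟨x²⟩ = ∫ x²·|ψ|² dx / ∫|ψ|² dx (integrals over the domain).
ψ is even, so ∫ over [−a, a] = 2∫₀ᵃ with ψ = 1 − x/a there: ∫₀ᵃ (1 − x/a)² dx = a/3, ∫₀ᵃ x²(1 − x/a)² dx = a³/30, ∫₀ᵃ x⁴(1 − x/a)² dx = a⁵/105.
State is unnormalized: ∫|ψ|² dx = 1.6867, and ∫ψ*·x²·ψ dx = 1.0796, so ⟨x²⟩ = 1.0796 / 1.6867.
⟨x²⟩ = 0.64009.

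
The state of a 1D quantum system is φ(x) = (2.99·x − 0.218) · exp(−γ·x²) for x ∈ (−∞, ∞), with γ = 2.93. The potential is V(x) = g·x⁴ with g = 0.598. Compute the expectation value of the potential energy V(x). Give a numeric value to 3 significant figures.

⟨V⟩ = ∫ V(x)·|φ|² dx / ∫|φ|² dx.
Expand each integrand as polynomial × e^(−2γx²) and use ∫x^(2j)·e^(−2γx²) dx = (2j−1)!!/(4γ)^j · √(π/(2γ)), odd powers → 0; here √(π/(2γ)) = 0.73219.
State is unnormalized: ∫|φ|² dx = 0.59332, and ∫φ*·V(x)·φ dx = 0.036928, so ⟨V⟩ = 0.036928 / 0.59332.
⟨V⟩ = 0.062240.

0.0622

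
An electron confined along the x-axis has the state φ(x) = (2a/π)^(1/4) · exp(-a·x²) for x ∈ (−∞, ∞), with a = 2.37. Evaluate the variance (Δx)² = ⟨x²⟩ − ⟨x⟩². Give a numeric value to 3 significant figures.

Compute ⟨x⟩ and ⟨x²⟩ separately, then (Δx)² = ⟨x²⟩ − ⟨x⟩².
Gaussian moments: ∫x^(2j)·e^(−2ax²) dx = (2j−1)!!/(4a)^j · √(π/(2a)), odd powers integrate to 0; here √(π/(2a)) = 0.81412.
⟨x⟩ = 0.0000 and ⟨x²⟩ = 0.10549.
(Δx)² = 0.10549 − (0.0000)² = 0.10549.

0.105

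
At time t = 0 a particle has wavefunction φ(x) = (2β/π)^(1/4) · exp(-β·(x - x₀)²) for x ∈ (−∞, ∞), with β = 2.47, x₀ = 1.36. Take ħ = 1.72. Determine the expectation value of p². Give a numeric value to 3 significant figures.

7.31

p² φ = −ħ² d²φ/dx²; ⟨p²⟩ = −ħ² ∫ φ*·φ'' dx.
Gaussian moments (u = x − x₀): ∫u^(2j)·e^(−2βu²) du = (2j−1)!!/(4β)^j · √(π/(2β)), odd powers integrate to 0; here √(π/(2β)) = 0.79746. Derivatives: d/dx e^(−βu²) = −2βu·e^(−βu²), d²/dx² e^(−βu²) = (4β²u² − 2β)·e^(−βu²).
⟨p²⟩ = 7.3072.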